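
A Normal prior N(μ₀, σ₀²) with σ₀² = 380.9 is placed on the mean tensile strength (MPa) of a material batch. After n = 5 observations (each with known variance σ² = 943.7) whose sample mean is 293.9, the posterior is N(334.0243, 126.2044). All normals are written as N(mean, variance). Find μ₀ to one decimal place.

μ₀ = 415.0

The posterior mean is a precision-weighted average: μ_n = (τ₀μ₀ + τ_data·x̄)/(τ₀+τ_data), with τ₀=1/σ₀² and τ_data=n/σ².
Here τ₀ = 1/380.9 = 0.002625 and τ_data = 5/943.7 = 0.005298, so τ_n = 0.007923.
Rearranging for μ₀: μ₀ = (μ_n·τ_n − τ_data·x̄)/τ₀ = (334.0243·0.007923 − 0.005298·293.9) / 0.002625 = 1.089392/0.002625 ≈ 415.0.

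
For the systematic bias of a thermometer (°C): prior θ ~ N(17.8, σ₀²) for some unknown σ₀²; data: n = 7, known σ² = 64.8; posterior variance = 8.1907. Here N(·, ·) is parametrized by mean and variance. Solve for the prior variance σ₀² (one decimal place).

σ₀² = 71.1

Posterior precision equals prior precision plus data precision: 1/σ_n² = 1/σ₀² + n/σ².
So 1/σ₀² = 1/8.1907 − 7/64.8 = 0.122090 − 0.108025 = 0.014065.
Hence σ₀² = 1/0.014065 ≈ 71.1.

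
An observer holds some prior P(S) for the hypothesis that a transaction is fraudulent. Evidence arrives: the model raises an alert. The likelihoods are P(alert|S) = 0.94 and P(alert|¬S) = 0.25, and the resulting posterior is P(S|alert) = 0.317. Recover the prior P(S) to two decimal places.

Bayes' rule in odds form gives O(S|E) = O(S)·[P(E|S)/P(E|¬S)], hence O(S) = O(S|E)/LR.
Posterior odds = 0.317/(1−0.317) = 0.4641. LR = 0.94/0.25 = 3.7600.
Prior odds = 0.4641/3.7600 = 0.1234, so P(S) = 0.1234/(1+0.1234) ≈ 0.11.

P(S) = 0.11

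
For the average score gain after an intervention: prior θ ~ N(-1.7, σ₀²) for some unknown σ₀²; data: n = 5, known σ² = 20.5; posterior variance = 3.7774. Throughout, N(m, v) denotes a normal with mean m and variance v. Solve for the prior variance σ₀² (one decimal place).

σ₀² = 48.0

Posterior precision equals prior precision plus data precision: 1/σ_n² = 1/σ₀² + n/σ².
So 1/σ₀² = 1/3.7774 − 5/20.5 = 0.264732 − 0.243902 = 0.020830.
Hence σ₀² = 1/0.020830 ≈ 48.0.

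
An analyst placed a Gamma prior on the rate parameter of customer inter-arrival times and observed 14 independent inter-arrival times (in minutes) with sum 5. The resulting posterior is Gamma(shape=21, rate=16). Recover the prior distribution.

Gamma(shape=7, rate=11)

Gamma–exponential conjugacy: posterior shape = α + n, posterior rate = β + Σtᵢ.
So α = 21 − 14 = 7 and β = 16 − 5 = 11.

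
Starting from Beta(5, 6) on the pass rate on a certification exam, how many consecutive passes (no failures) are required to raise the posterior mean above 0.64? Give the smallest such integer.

k = 6

After k passes and 0 failures the posterior is Beta(5+k, 6), with mean (5+k)/(5+6+k).
Set (5+k)/(11+k) > 0.64 and solve: k > (0.64·11 − 5)/(1 − 0.64) = 5.667.
The smallest integer exceeding 5.667 is 6, and checking k=6: (11)/(17) = 0.6471 > 0.64.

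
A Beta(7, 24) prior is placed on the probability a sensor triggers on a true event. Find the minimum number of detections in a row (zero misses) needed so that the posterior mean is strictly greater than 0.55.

After k detections and 0 misses the posterior is Beta(7+k, 24), with mean (7+k)/(7+24+k).
Set (7+k)/(31+k) > 0.55 and solve: k > (0.55·31 − 7)/(1 − 0.55) = 22.333.
The smallest integer exceeding 22.333 is 23, and checking k=23: (30)/(54) = 0.5556 > 0.55.

k = 23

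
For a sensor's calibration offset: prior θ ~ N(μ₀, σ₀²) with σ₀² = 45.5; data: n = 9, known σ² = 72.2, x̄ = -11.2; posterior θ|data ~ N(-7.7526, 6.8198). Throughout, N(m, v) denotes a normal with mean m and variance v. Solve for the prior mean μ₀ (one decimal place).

The posterior mean is a precision-weighted average: μ_n = (τ₀μ₀ + τ_data·x̄)/(τ₀+τ_data), with τ₀=1/σ₀² and τ_data=n/σ².
Here τ₀ = 1/45.5 = 0.021978 and τ_data = 9/72.2 = 0.124654, so τ_n = 0.146632.
Rearranging for μ₀: μ₀ = (μ_n·τ_n − τ_data·x̄)/τ₀ = (-7.7526·0.146632 − 0.124654·-11.2) / 0.021978 = 0.259346/0.021978 ≈ 11.8.

μ₀ = 11.8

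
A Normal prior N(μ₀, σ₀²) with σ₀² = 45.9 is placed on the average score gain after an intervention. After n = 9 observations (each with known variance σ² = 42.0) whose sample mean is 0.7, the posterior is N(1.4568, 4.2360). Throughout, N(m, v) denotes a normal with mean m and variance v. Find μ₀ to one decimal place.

With known observation variance, the Normal–Normal posterior has precision τ_n = τ₀ + n/σ² and mean μ_n = (τ₀μ₀ + (n/σ²)x̄)/τ_n.
Here τ₀ = 1/45.9 = 0.021786 and τ_data = 9/42.0 = 0.214286, so τ_n = 0.236072.
Rearranging for μ₀: μ₀ = (μ_n·τ_n − τ_data·x̄)/τ₀ = (1.4568·0.236072 − 0.214286·0.7) / 0.021786 = 0.193909/0.021786 ≈ 8.9.

μ₀ = 8.9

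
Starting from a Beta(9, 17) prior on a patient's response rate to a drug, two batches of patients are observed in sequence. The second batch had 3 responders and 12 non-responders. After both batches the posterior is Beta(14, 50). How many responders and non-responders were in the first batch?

2 responders and 21 non-responders

Because Beta–binomial updating is additive in the counts, the combined data contributed (α_post−α_prior, β_post−β_prior) successes and failures.
Total across both batches: 14−9=5 responders, 50−17=33 non-responders.
Subtract the second batch: 5−3=2 responders and 33−12=21 non-responders.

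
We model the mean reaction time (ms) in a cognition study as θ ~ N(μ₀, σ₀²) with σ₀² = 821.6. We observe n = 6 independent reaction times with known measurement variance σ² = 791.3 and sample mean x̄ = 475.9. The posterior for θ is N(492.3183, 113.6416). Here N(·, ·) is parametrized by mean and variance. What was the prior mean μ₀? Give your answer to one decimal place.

μ₀ = 594.6

The posterior mean is a precision-weighted average: μ_n = (τ₀μ₀ + τ_data·x̄)/(τ₀+τ_data), with τ₀=1/σ₀² and τ_data=n/σ².
Here τ₀ = 1/821.6 = 0.001217 and τ_data = 6/791.3 = 0.007582, so τ_n = 0.008799.
Rearranging for μ₀: μ₀ = (μ_n·τ_n − τ_data·x̄)/τ₀ = (492.3183·0.008799 − 0.007582·475.9) / 0.001217 = 0.723635/0.001217 ≈ 594.6.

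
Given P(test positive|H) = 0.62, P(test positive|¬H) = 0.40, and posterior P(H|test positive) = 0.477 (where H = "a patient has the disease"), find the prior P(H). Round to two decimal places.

Bayes' rule in odds form gives O(H|E) = O(H)·[P(E|H)/P(E|¬H)], hence O(H) = O(H|E)/LR.
Posterior odds = 0.477/(1−0.477) = 0.9120. LR = 0.62/0.40 = 1.5500.
Prior odds = 0.9120/1.5500 = 0.5884, so P(H) = 0.5884/(1+0.5884) ≈ 0.37.

P(H) = 0.37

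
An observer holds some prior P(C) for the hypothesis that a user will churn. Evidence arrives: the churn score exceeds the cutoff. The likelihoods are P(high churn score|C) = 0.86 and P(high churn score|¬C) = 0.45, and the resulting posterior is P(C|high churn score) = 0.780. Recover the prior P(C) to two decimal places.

P(C) = 0.65

Bayes' rule in odds form gives O(C|E) = O(C)·[P(E|C)/P(E|¬C)], hence O(C) = O(C|E)/LR.
Posterior odds = 0.780/(1−0.780) = 3.5455. LR = 0.86/0.45 = 1.9111.
Prior odds = 3.5455/1.9111 = 1.8552, so P(C) = 1.8552/(1+1.8552) ≈ 0.65.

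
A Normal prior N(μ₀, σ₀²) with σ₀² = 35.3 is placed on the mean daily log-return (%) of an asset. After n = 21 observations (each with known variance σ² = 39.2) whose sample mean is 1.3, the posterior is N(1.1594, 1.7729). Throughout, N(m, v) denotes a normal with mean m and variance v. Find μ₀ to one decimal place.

μ₀ = -1.5

The posterior mean is a precision-weighted average: μ_n = (τ₀μ₀ + τ_data·x̄)/(τ₀+τ_data), with τ₀=1/σ₀² and τ_data=n/σ².
Here τ₀ = 1/35.3 = 0.028329 and τ_data = 21/39.2 = 0.535714, so τ_n = 0.564043.
Rearranging for μ₀: μ₀ = (μ_n·τ_n − τ_data·x̄)/τ₀ = (1.1594·0.564043 − 0.535714·1.3) / 0.028329 = -0.042477/0.028329 ≈ -1.5.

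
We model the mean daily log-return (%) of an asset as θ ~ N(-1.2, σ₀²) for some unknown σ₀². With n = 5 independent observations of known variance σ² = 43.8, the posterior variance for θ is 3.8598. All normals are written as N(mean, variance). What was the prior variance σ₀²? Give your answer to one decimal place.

Posterior precision equals prior precision plus data precision: 1/σ_n² = 1/σ₀² + n/σ².
So 1/σ₀² = 1/3.8598 − 5/43.8 = 0.259081 − 0.114155 = 0.144926.
Hence σ₀² = 1/0.144926 ≈ 6.9.

σ₀² = 6.9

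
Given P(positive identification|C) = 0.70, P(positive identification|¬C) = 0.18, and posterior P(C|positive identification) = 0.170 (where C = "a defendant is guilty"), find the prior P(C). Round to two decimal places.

P(C) = 0.05

Bayes' rule in odds form gives O(C|E) = O(C)·[P(E|C)/P(E|¬C)], hence O(C) = O(C|E)/LR.
Posterior odds = 0.170/(1−0.170) = 0.2048. LR = 0.70/0.18 = 3.8889.
Prior odds = 0.2048/3.8889 = 0.0527, so P(C) = 0.0527/(1+0.0527) ≈ 0.05.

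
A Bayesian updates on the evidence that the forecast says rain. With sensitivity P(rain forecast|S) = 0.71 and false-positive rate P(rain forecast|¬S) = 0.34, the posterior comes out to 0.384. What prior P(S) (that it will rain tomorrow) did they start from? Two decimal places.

Bayes' rule in odds form gives O(S|E) = O(S)·[P(E|S)/P(E|¬S)], hence O(S) = O(S|E)/LR.
Posterior odds = 0.384/(1−0.384) = 0.6234. LR = 0.71/0.34 = 2.0882.
Prior odds = 0.6234/2.0882 = 0.2985, so P(S) = 0.2985/(1+0.2985) ≈ 0.23.

P(S) = 0.23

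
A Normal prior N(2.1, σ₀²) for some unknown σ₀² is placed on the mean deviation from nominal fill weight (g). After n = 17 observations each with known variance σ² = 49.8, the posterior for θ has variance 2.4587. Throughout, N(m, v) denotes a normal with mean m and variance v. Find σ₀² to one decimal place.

σ₀² = 15.3

Posterior precision equals prior precision plus data precision: 1/σ_n² = 1/σ₀² + n/σ².
So 1/σ₀² = 1/2.4587 − 17/49.8 = 0.406719 − 0.341365 = 0.065354.
Hence σ₀² = 1/0.065354 ≈ 15.3.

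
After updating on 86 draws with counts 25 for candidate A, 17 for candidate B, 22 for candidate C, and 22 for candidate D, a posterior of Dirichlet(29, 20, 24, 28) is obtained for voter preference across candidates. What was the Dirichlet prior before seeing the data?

Dirichlet(4, 3, 2, 6)

For a Dirichlet(α) prior with multinomial counts c, the posterior is Dirichlet(α + c) componentwise.
Subtract each count from the matching posterior parameter: 29−25=4, 20−17=3, 24−22=2, 28−22=6.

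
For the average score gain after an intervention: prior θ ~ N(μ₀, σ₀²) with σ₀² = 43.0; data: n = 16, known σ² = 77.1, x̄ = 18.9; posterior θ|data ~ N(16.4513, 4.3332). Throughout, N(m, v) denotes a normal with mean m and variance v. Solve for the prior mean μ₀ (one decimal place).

The posterior mean is a precision-weighted average: μ_n = (τ₀μ₀ + τ_data·x̄)/(τ₀+τ_data), with τ₀=1/σ₀² and τ_data=n/σ².
Here τ₀ = 1/43.0 = 0.023256 and τ_data = 16/77.1 = 0.207523, so τ_n = 0.230779.
Rearranging for μ₀: μ₀ = (μ_n·τ_n − τ_data·x̄)/τ₀ = (16.4513·0.230779 − 0.207523·18.9) / 0.023256 = -0.125570/0.023256 ≈ -5.4.

μ₀ = -5.4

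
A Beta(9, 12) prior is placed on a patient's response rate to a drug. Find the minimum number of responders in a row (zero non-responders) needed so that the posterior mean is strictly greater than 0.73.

k = 24

After k responders and 0 non-responders the posterior is Beta(9+k, 12), with mean (9+k)/(9+12+k).
Set (9+k)/(21+k) > 0.73 and solve: k > (0.73·21 − 9)/(1 − 0.73) = 23.444.
The smallest integer exceeding 23.444 is 24.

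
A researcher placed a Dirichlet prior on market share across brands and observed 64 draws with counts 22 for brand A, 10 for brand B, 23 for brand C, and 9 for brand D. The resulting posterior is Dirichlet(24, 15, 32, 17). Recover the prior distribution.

For a Dirichlet(α) prior with multinomial counts c, the posterior is Dirichlet(α + c) componentwise.
Subtract each count from the matching posterior parameter: 24−22=2, 15−10=5, 32−23=9, 17−9=8.

Dirichlet(2, 5, 9, 8)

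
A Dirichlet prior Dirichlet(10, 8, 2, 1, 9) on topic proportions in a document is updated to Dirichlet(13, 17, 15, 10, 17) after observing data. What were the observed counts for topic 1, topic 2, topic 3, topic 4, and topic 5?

For a Dirichlet(α) prior with multinomial counts c, the posterior is Dirichlet(α + c) componentwise.
Counts are posterior − prior componentwise: 13−10=3, 17−8=9, 15−2=13, 10−1=9, 17−9=8.

counts (3, 9, 13, 9, 8)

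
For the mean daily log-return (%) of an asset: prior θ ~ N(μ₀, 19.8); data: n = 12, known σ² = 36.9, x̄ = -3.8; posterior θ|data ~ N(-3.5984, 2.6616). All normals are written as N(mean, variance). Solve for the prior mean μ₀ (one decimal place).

With known observation variance, the Normal–Normal posterior has precision τ_n = τ₀ + n/σ² and mean μ_n = (τ₀μ₀ + (n/σ²)x̄)/τ_n.
Here τ₀ = 1/19.8 = 0.050505 and τ_data = 12/36.9 = 0.325203, so τ_n = 0.375708.
Rearranging for μ₀: μ₀ = (μ_n·τ_n − τ_data·x̄)/τ₀ = (-3.5984·0.375708 − 0.325203·-3.8) / 0.050505 = -0.116176/0.050505 ≈ -2.3.

μ₀ = -2.3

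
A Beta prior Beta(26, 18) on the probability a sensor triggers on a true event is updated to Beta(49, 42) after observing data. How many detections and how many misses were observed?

23 detections and 24 misses

Under Beta–binomial conjugacy the posterior parameters are (a+s, b+f).
So s = 49 − 26 = 23 and f = 42 − 18 = 24.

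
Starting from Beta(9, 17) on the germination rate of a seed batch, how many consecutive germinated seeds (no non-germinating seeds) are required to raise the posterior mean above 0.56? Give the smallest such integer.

k = 13

After k germinated seeds and 0 non-germinating seeds the posterior is Beta(9+k, 17), with mean (9+k)/(9+17+k).
Set (9+k)/(26+k) > 0.56 and solve: k > (0.56·26 − 9)/(1 − 0.56) = 12.636.
The smallest integer exceeding 12.636 is 13.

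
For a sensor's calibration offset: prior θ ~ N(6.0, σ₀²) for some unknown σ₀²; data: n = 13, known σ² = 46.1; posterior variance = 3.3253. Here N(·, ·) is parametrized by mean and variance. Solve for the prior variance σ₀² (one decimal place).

For the Normal–Normal model with known σ², precisions add: τ_n = τ₀ + n/σ².
So 1/σ₀² = 1/3.3253 − 13/46.1 = 0.300725 − 0.281996 = 0.018729.
Hence σ₀² = 1/0.018729 ≈ 53.4.

σ₀² = 53.4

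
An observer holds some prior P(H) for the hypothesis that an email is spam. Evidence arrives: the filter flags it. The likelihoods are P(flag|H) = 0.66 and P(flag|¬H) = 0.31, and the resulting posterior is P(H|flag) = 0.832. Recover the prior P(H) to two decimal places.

Bayes' rule in odds form gives O(H|E) = O(H)·[P(E|H)/P(E|¬H)], hence O(H) = O(H|E)/LR.
Posterior odds = 0.832/(1−0.832) = 4.9524. LR = 0.66/0.31 = 2.1290.
Prior odds = 4.9524/2.1290 = 2.3262, so P(H) = 2.3262/(1+2.3262) ≈ 0.70.

P(H) = 0.70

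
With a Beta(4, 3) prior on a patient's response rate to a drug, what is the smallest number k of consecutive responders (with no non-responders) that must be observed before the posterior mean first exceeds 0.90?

After k responders and 0 non-responders the posterior is Beta(4+k, 3), with mean (4+k)/(4+3+k).
Set (4+k)/(7+k) > 0.90 and solve: k > (0.90·7 − 4)/(1 − 0.90) = 23.000.
The smallest integer exceeding 23.000 is 24.

k = 24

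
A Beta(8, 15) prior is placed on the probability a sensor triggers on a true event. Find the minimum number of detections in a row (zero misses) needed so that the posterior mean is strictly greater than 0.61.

After k detections and 0 misses the posterior is Beta(8+k, 15), with mean (8+k)/(8+15+k).
Set (8+k)/(23+k) > 0.61 and solve: k > (0.61·23 − 8)/(1 − 0.61) = 15.462.
The smallest integer exceeding 15.462 is 16.

k = 16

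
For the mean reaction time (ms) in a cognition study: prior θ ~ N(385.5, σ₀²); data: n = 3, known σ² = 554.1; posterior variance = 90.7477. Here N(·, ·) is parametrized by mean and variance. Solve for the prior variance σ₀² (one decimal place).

For the Normal–Normal model with known σ², precisions add: τ_n = τ₀ + n/σ².
So 1/σ₀² = 1/90.7477 − 3/554.1 = 0.011020 − 0.005414 = 0.005606.
Hence σ₀² = 1/0.005606 ≈ 178.4.

σ₀² = 178.4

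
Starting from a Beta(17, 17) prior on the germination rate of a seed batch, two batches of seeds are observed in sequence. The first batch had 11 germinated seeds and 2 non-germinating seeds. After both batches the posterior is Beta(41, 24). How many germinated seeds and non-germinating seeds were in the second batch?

Sequential conjugate updates are equivalent to a single update on the pooled data, so total successes = posterior α − prior α and total failures = posterior β − prior β.
Total across both batches: 41−17=24 germinated seeds, 24−17=7 non-germinating seeds.
Subtract the first batch: 24−11=13 germinated seeds and 7−2=5 non-germinating seeds.

13 germinated seeds and 5 non-germinating seeds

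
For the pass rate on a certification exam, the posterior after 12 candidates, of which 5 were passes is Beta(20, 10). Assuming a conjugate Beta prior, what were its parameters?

Beta(15, 3)

Under Beta–binomial conjugacy the posterior parameters are (α+s, β+f).
Subtract the data counts: 20−5=15, 10−7=3.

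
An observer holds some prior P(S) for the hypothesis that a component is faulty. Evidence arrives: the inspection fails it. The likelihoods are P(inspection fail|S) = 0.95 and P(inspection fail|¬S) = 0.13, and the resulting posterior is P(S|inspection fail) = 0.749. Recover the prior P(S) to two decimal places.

Bayes' rule in odds form gives O(S|E) = O(S)·[P(E|S)/P(E|¬S)], hence O(S) = O(S|E)/LR.
Posterior odds = 0.749/(1−0.749) = 2.9841. LR = 0.95/0.13 = 7.3077.
Prior odds = 2.9841/7.3077 = 0.4084, so P(S) = 0.4084/(1+0.4084) ≈ 0.29.

P(S) = 0.29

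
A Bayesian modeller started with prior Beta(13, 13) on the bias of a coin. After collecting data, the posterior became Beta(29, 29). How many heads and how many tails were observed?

16 heads and 16 tails

Under Beta–binomial conjugacy the posterior parameters are (a+s, b+f).
So s = 29 − 13 = 16 and f = 29 − 13 = 16.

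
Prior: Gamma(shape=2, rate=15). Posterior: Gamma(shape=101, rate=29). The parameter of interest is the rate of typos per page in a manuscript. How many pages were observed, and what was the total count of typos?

Gamma–Poisson conjugacy: posterior shape = α + Σxᵢ, posterior rate = β + n.
Matching: Σxᵢ = 101 − 2 = 99 and n = 29 − 15 = 14.

n = 14 pages with total 99 typos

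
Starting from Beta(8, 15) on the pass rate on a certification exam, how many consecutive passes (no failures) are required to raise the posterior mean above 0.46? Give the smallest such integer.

k = 5

After k passes and 0 failures the posterior is Beta(8+k, 15), with mean (8+k)/(8+15+k).
Set (8+k)/(23+k) > 0.46 and solve: k > (0.46·23 − 8)/(1 − 0.46) = 4.778.
The smallest integer exceeding 4.778 is 5.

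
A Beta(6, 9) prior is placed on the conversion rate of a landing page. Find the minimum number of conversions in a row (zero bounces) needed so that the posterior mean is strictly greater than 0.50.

k = 4

After k conversions and 0 bounces the posterior is Beta(6+k, 9), with mean (6+k)/(6+9+k).
Set (6+k)/(15+k) > 0.50 and solve: k > (0.50·15 − 6)/(1 − 0.50) = 3.000.
The smallest integer exceeding 3.000 is 4, and checking k=4: (10)/(19) = 0.5263 > 0.50.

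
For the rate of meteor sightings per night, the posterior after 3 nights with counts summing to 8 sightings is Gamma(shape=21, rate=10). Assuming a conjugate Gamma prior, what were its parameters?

A Gamma(α, β) prior (rate parametrization) on a Poisson rate with n observations summing to S gives posterior Gamma(α+S, β+n).
So α = 21 − 8 = 13 and β = 10 − 3 = 7.

Gamma(shape=13, rate=7)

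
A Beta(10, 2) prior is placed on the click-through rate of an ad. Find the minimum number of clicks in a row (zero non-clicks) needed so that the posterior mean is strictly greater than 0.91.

k = 11

After k clicks and 0 non-clicks the posterior is Beta(10+k, 2), with mean (10+k)/(10+2+k).
Set (10+k)/(12+k) > 0.91 and solve: k > (0.91·12 − 10)/(1 − 0.91) = 10.222.
The smallest integer exceeding 10.222 is 11.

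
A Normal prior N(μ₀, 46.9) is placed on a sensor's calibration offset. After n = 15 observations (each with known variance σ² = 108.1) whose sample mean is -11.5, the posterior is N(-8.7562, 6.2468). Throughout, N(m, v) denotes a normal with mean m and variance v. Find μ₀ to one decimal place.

μ₀ = 9.1

The posterior mean is a precision-weighted average: μ_n = (τ₀μ₀ + τ_data·x̄)/(τ₀+τ_data), with τ₀=1/σ₀² and τ_data=n/σ².
Here τ₀ = 1/46.9 = 0.021322 and τ_data = 15/108.1 = 0.138760, so τ_n = 0.160082.
Rearranging for μ₀: μ₀ = (μ_n·τ_n − τ_data·x̄)/τ₀ = (-8.7562·0.160082 − 0.138760·-11.5) / 0.021322 = 0.194030/0.021322 ≈ 9.1.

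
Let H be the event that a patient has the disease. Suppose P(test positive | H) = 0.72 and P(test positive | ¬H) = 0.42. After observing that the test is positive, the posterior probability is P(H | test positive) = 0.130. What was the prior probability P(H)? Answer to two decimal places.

In odds form, posterior odds = prior odds × likelihood ratio, so prior odds = posterior odds ÷ LR.
Posterior odds = 0.130/(1−0.130) = 0.1494. LR = 0.72/0.42 = 1.7143.
Prior odds = 0.1494/1.7143 = 0.0871, so P(H) = 0.0871/(1+0.0871) ≈ 0.08.

P(H) = 0.08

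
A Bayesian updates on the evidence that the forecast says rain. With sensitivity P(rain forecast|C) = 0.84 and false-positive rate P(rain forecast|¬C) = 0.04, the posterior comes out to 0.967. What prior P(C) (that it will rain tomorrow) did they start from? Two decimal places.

Bayes' rule in odds form gives O(C|E) = O(C)·[P(E|C)/P(E|¬C)], hence O(C) = O(C|E)/LR.
Posterior odds = 0.967/(1−0.967) = 29.3030. LR = 0.84/0.04 = 21.0000.
Prior odds = 29.3030/21.0000 = 1.3954, so P(C) = 1.3954/(1+1.3954) ≈ 0.58.

P(C) = 0.58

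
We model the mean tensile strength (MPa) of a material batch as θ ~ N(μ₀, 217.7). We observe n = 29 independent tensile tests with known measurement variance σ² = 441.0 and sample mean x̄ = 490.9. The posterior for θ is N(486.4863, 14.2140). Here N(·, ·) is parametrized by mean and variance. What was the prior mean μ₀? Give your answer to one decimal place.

μ₀ = 423.3

The posterior mean is a precision-weighted average: μ_n = (τ₀μ₀ + τ_data·x̄)/(τ₀+τ_data), with τ₀=1/σ₀² and τ_data=n/σ².
Here τ₀ = 1/217.7 = 0.004593 and τ_data = 29/441.0 = 0.065760, so τ_n = 0.070353.
Rearranging for μ₀: μ₀ = (μ_n·τ_n − τ_data·x̄)/τ₀ = (486.4863·0.070353 − 0.065760·490.9) / 0.004593 = 1.944187/0.004593 ≈ 423.3.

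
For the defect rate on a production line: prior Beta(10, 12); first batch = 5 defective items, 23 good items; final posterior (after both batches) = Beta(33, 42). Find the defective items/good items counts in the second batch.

18 defective items and 7 good items

Because Beta–binomial updating is additive in the counts, the combined data contributed (α_post−α_prior, β_post−β_prior) successes and failures.
Total across both batches: 33−10=23 defective items, 42−12=30 good items.
Subtract the first batch: 23−5=18 defective items and 30−23=7 good items.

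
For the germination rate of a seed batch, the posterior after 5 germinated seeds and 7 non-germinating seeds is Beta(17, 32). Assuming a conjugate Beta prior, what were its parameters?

Beta(12, 25)

Beta is conjugate to the binomial likelihood: posterior = Beta(α+s, β+f).
So α = 17 − 5 = 12 and β = 32 − 7 = 25.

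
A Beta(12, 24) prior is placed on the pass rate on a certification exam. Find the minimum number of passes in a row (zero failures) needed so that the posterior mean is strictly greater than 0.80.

k = 85

After k passes and 0 failures the posterior is Beta(12+k, 24), with mean (12+k)/(12+24+k).
Set (12+k)/(36+k) > 0.80 and solve: k > (0.80·36 − 12)/(1 − 0.80) = 84.000.
The smallest integer exceeding 84.000 is 85.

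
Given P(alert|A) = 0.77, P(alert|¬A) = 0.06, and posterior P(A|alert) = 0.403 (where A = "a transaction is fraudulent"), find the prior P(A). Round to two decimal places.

P(A) = 0.05

In odds form, posterior odds = prior odds × likelihood ratio, so prior odds = posterior odds ÷ LR.
Posterior odds = 0.403/(1−0.403) = 0.6750. LR = 0.77/0.06 = 12.8333.
Prior odds = 0.6750/12.8333 = 0.0526, so P(A) = 0.0526/(1+0.0526) ≈ 0.05.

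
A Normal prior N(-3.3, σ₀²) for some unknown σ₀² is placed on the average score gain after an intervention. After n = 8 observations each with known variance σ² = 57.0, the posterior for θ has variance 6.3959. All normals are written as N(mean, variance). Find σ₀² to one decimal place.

Posterior precision equals prior precision plus data precision: 1/σ_n² = 1/σ₀² + n/σ².
So 1/σ₀² = 1/6.3959 − 8/57.0 = 0.156350 − 0.140351 = 0.015999.
Hence σ₀² = 1/0.015999 ≈ 62.5.

σ₀² = 62.5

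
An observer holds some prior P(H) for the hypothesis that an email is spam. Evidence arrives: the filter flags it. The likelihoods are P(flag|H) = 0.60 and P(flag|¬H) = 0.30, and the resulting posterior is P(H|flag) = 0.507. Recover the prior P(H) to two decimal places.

Bayes' rule in odds form gives O(H|E) = O(H)·[P(E|H)/P(E|¬H)], hence O(H) = O(H|E)/LR.
Posterior odds = 0.507/(1−0.507) = 1.0284. LR = 0.60/0.30 = 2.0000.
Prior odds = 1.0284/2.0000 = 0.5142, so P(H) = 0.5142/(1+0.5142) ≈ 0.34.

P(H) = 0.34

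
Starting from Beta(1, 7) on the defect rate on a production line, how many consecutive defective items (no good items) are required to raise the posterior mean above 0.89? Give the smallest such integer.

k = 56

After k defective items and 0 good items the posterior is Beta(1+k, 7), with mean (1+k)/(1+7+k).
Set (1+k)/(8+k) > 0.89 and solve: k > (0.89·8 − 1)/(1 − 0.89) = 55.636.
The smallest integer exceeding 55.636 is 56, and checking k=56: (57)/(64) = 0.8906 > 0.89.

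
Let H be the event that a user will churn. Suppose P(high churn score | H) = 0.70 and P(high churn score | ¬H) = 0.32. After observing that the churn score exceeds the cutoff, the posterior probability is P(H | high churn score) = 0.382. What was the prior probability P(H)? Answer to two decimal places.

In odds form, posterior odds = prior odds × likelihood ratio, so prior odds = posterior odds ÷ LR.
Posterior odds = 0.382/(1−0.382) = 0.6181. LR = 0.70/0.32 = 2.1875.
Prior odds = 0.6181/2.1875 = 0.2826, so P(H) = 0.2826/(1+0.2826) ≈ 0.22.

P(H) = 0.22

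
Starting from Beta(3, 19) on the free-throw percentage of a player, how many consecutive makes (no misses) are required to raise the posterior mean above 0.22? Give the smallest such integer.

After k makes and 0 misses the posterior is Beta(3+k, 19), with mean (3+k)/(3+19+k).
Set (3+k)/(22+k) > 0.22 and solve: k > (0.22·22 − 3)/(1 − 0.22) = 2.359.
The smallest integer exceeding 2.359 is 3.

k = 3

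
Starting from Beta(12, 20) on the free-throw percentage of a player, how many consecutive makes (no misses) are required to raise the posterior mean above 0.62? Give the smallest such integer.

k = 21

After k makes and 0 misses the posterior is Beta(12+k, 20), with mean (12+k)/(12+20+k).
Set (12+k)/(32+k) > 0.62 and solve: k > (0.62·32 − 12)/(1 − 0.62) = 20.632.
The smallest integer exceeding 20.632 is 21, and checking k=21: (33)/(53) = 0.6226 > 0.62.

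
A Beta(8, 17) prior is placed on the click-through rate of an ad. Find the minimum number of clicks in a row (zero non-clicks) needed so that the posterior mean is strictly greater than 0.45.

After k clicks and 0 non-clicks the posterior is Beta(8+k, 17), with mean (8+k)/(8+17+k).
Set (8+k)/(25+k) > 0.45 and solve: k > (0.45·25 − 8)/(1 − 0.45) = 5.909.
The smallest integer exceeding 5.909 is 6, and checking k=6: (14)/(31) = 0.4516 > 0.45.

k = 6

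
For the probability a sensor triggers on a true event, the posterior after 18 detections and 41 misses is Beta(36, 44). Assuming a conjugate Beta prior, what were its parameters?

Beta(18, 3)

Beta is conjugate to the binomial likelihood: posterior = Beta(α+s, β+f).
So α = 36 − 18 = 18 and β = 44 − 41 = 3.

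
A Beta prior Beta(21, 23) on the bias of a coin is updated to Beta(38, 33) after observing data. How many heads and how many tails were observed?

Under Beta–binomial conjugacy the posterior parameters are (α+s, β+f).
So s = 38 − 21 = 17 and f = 33 − 23 = 10.

17 heads and 10 tails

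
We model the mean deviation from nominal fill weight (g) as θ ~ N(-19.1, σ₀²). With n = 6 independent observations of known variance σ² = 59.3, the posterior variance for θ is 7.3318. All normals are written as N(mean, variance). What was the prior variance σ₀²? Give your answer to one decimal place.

σ₀² = 28.4

Posterior precision equals prior precision plus data precision: 1/σ_n² = 1/σ₀² + n/σ².
So 1/σ₀² = 1/7.3318 − 6/59.3 = 0.136392 − 0.101180 = 0.035212.
Hence σ₀² = 1/0.035212 ≈ 28.4.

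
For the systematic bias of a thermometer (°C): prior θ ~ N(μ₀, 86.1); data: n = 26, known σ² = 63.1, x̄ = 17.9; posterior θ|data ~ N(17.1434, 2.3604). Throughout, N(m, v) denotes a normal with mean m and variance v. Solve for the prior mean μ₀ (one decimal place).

μ₀ = -9.7

With known observation variance, the Normal–Normal posterior has precision τ_n = τ₀ + n/σ² and mean μ_n = (τ₀μ₀ + (n/σ²)x̄)/τ_n.
Here τ₀ = 1/86.1 = 0.011614 and τ_data = 26/63.1 = 0.412044, so τ_n = 0.423658.
Rearranging for μ₀: μ₀ = (μ_n·τ_n − τ_data·x̄)/τ₀ = (17.1434·0.423658 − 0.412044·17.9) / 0.011614 = -0.112649/0.011614 ≈ -9.7.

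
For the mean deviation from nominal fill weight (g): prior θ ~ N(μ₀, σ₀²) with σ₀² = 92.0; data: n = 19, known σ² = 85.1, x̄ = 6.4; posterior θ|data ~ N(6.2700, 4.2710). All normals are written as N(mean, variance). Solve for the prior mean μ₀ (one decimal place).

With known observation variance, the Normal–Normal posterior has precision τ_n = τ₀ + n/σ² and mean μ_n = (τ₀μ₀ + (n/σ²)x̄)/τ_n.
Here τ₀ = 1/92.0 = 0.010870 and τ_data = 19/85.1 = 0.223267, so τ_n = 0.234137.
Rearranging for μ₀: μ₀ = (μ_n·τ_n − τ_data·x̄)/τ₀ = (6.2700·0.234137 − 0.223267·6.4) / 0.010870 = 0.039130/0.010870 ≈ 3.6.

μ₀ = 3.6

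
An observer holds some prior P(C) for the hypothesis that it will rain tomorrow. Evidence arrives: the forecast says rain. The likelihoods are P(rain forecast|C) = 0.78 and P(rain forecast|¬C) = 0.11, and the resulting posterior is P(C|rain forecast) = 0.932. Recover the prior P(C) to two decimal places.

In odds form, posterior odds = prior odds × likelihood ratio, so prior odds = posterior odds ÷ LR.
Posterior odds = 0.932/(1−0.932) = 13.7059. LR = 0.78/0.11 = 7.0909.
Prior odds = 13.7059/7.0909 = 1.9329, so P(C) = 1.9329/(1+1.9329) ≈ 0.66.

P(C) = 0.66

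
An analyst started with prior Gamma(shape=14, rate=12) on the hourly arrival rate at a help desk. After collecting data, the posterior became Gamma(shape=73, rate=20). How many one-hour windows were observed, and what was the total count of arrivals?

n = 8 one-hour windows with total 59 arrivals

A Gamma(α, β) prior (rate parametrization) on a Poisson rate with n observations summing to S gives posterior Gamma(α+S, β+n).
Matching: Σxᵢ = 73 − 14 = 59 and n = 20 − 12 = 8.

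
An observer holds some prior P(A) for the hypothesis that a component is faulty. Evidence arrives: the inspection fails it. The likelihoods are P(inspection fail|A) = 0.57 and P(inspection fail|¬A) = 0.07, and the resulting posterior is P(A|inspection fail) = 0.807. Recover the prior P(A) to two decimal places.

In odds form, posterior odds = prior odds × likelihood ratio, so prior odds = posterior odds ÷ LR.
Posterior odds = 0.807/(1−0.807) = 4.1813. LR = 0.57/0.07 = 8.1429.
Prior odds = 4.1813/8.1429 = 0.5135, so P(A) = 0.5135/(1+0.5135) ≈ 0.34.

P(A) = 0.34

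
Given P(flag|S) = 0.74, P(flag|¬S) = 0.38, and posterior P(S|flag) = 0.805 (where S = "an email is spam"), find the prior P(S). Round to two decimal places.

Bayes' rule in odds form gives O(S|E) = O(S)·[P(E|S)/P(E|¬S)], hence O(S) = O(S|E)/LR.
Posterior odds = 0.805/(1−0.805) = 4.1282. LR = 0.74/0.38 = 1.9474.
Prior odds = 4.1282/1.9474 = 2.1199, so P(S) = 2.1199/(1+2.1199) ≈ 0.68.

P(S) = 0.68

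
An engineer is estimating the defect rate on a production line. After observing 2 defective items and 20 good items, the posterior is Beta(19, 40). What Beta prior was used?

Under Beta–binomial conjugacy the posterior parameters are (α+s, β+f).
Subtract the data counts: 19−2=17, 40−20=20.

Beta(17, 20)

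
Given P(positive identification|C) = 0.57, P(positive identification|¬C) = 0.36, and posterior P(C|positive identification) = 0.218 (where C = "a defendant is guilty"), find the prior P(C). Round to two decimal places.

In odds form, posterior odds = prior odds × likelihood ratio, so prior odds = posterior odds ÷ LR.
Posterior odds = 0.218/(1−0.218) = 0.2788. LR = 0.57/0.36 = 1.5833.
Prior odds = 0.2788/1.5833 = 0.1761, so P(C) = 0.1761/(1+0.1761) ≈ 0.15.

P(C) = 0.15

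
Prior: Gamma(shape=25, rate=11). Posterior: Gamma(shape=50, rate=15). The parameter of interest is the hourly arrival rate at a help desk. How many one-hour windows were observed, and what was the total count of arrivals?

n = 4 one-hour windows with total 25 arrivals

A Gamma(α, β) prior (rate parametrization) on a Poisson rate with n observations summing to S gives posterior Gamma(α+S, β+n).
Matching: Σxᵢ = 50 − 25 = 25 and n = 15 − 11 = 4.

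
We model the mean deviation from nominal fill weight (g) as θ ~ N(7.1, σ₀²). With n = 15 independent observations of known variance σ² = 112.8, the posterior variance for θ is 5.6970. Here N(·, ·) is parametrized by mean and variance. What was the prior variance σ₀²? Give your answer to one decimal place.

Posterior precision equals prior precision plus data precision: 1/σ_n² = 1/σ₀² + n/σ².
So 1/σ₀² = 1/5.6970 − 15/112.8 = 0.175531 − 0.132979 = 0.042552.
Hence σ₀² = 1/0.042552 ≈ 23.5.

σ₀² = 23.5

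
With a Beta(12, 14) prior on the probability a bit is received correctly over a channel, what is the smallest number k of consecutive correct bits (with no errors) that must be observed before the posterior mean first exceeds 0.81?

k = 48

After k correct bits and 0 errors the posterior is Beta(12+k, 14), with mean (12+k)/(12+14+k).
Set (12+k)/(26+k) > 0.81 and solve: k > (0.81·26 − 12)/(1 − 0.81) = 47.684.
The smallest integer exceeding 47.684 is 48, and checking k=48: (60)/(74) = 0.8108 > 0.81.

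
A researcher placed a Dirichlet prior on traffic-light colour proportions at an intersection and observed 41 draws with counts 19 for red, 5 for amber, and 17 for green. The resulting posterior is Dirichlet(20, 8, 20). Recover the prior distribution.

Dirichlet(1, 3, 3)

For a Dirichlet(α) prior with multinomial counts c, the posterior is Dirichlet(α + c) componentwise.
Subtract each count from the matching posterior parameter: 20−19=1, 8−5=3, 20−17=3.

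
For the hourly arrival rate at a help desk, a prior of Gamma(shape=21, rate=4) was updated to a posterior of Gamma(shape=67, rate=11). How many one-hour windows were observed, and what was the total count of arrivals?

n = 7 one-hour windows with total 46 arrivals

A Gamma(α, β) prior (rate parametrization) on a Poisson rate with n observations summing to S gives posterior Gamma(α+S, β+n).
Matching: Σxᵢ = 67 − 21 = 46 and n = 11 − 4 = 7.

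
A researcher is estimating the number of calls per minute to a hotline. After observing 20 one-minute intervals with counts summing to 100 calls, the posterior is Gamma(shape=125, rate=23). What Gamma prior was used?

Gamma–Poisson conjugacy: posterior shape = α + Σxᵢ, posterior rate = β + n.
So α = 125 − 100 = 25 and β = 23 − 20 = 3.

Gamma(shape=25, rate=3)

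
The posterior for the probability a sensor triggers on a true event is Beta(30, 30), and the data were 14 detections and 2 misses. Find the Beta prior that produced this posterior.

Beta(16, 28)

Under Beta–binomial conjugacy the posterior parameters are (a+s, b+f).
Subtract the data counts: 30−14=16, 30−2=28.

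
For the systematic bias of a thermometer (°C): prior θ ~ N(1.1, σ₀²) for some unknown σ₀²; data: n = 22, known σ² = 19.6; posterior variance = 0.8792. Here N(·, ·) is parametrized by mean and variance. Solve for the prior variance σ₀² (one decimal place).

σ₀² = 66.9

For the Normal–Normal model with known σ², precisions add: τ_n = τ₀ + n/σ².
So 1/σ₀² = 1/0.8792 − 22/19.6 = 1.137398 − 1.122449 = 0.014949.
Hence σ₀² = 1/0.014949 ≈ 66.9.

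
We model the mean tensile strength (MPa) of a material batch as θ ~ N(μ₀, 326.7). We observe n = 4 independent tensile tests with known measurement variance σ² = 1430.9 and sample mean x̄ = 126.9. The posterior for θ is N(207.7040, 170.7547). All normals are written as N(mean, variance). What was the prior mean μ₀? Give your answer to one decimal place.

μ₀ = 281.5

The posterior mean is a precision-weighted average: μ_n = (τ₀μ₀ + τ_data·x̄)/(τ₀+τ_data), with τ₀=1/σ₀² and τ_data=n/σ².
Here τ₀ = 1/326.7 = 0.003061 and τ_data = 4/1430.9 = 0.002795, so τ_n = 0.005856.
Rearranging for μ₀: μ₀ = (μ_n·τ_n − τ_data·x̄)/τ₀ = (207.7040·0.005856 − 0.002795·126.9) / 0.003061 = 0.861629/0.003061 ≈ 281.5.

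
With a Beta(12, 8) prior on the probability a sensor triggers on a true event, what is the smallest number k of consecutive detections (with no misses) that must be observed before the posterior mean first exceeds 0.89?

After k detections and 0 misses the posterior is Beta(12+k, 8), with mean (12+k)/(12+8+k).
Set (12+k)/(20+k) > 0.89 and solve: k > (0.89·20 − 12)/(1 − 0.89) = 52.727.
The smallest integer exceeding 52.727 is 53.

k = 53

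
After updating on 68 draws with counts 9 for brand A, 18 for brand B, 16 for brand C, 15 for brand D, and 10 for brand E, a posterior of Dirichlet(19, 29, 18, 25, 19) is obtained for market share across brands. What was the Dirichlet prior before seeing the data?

Dirichlet(10, 11, 2, 10, 9)

For a Dirichlet(α) prior with multinomial counts c, the posterior is Dirichlet(α + c) componentwise.
Subtract each count from the matching posterior parameter: 19−9=10, 29−18=11, 18−16=2, 25−15=10, 19−10=9.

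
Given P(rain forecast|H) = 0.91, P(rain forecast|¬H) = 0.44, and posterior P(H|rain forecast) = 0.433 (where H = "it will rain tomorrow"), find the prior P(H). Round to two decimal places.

P(H) = 0.27

Bayes' rule in odds form gives O(H|E) = O(H)·[P(E|H)/P(E|¬H)], hence O(H) = O(H|E)/LR.
Posterior odds = 0.433/(1−0.433) = 0.7637. LR = 0.91/0.44 = 2.0682.
Prior odds = 0.7637/2.0682 = 0.3693, so P(H) = 0.3693/(1+0.3693) ≈ 0.27.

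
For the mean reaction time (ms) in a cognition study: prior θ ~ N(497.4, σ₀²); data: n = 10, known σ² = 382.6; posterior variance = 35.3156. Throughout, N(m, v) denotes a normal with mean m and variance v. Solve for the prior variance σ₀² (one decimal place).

Posterior precision equals prior precision plus data precision: 1/σ_n² = 1/σ₀² + n/σ².
So 1/σ₀² = 1/35.3156 − 10/382.6 = 0.028316 − 0.026137 = 0.002179.
Hence σ₀² = 1/0.002179 ≈ 458.9.

σ₀² = 458.9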